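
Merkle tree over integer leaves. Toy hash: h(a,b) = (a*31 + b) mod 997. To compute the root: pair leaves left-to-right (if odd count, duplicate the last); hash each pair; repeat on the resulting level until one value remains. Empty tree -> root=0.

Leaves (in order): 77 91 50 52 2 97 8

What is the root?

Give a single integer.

Answer: 534

Derivation:
L0: [77, 91, 50, 52, 2, 97, 8]
L1: h(77,91)=(77*31+91)%997=484 h(50,52)=(50*31+52)%997=605 h(2,97)=(2*31+97)%997=159 h(8,8)=(8*31+8)%997=256 -> [484, 605, 159, 256]
L2: h(484,605)=(484*31+605)%997=654 h(159,256)=(159*31+256)%997=200 -> [654, 200]
L3: h(654,200)=(654*31+200)%997=534 -> [534]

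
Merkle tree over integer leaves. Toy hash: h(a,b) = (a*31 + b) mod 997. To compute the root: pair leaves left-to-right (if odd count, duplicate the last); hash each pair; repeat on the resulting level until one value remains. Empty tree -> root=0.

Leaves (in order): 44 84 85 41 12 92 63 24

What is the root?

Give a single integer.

Answer: 330

Derivation:
L0: [44, 84, 85, 41, 12, 92, 63, 24]
L1: h(44,84)=(44*31+84)%997=451 h(85,41)=(85*31+41)%997=682 h(12,92)=(12*31+92)%997=464 h(63,24)=(63*31+24)%997=980 -> [451, 682, 464, 980]
L2: h(451,682)=(451*31+682)%997=705 h(464,980)=(464*31+980)%997=409 -> [705, 409]
L3: h(705,409)=(705*31+409)%997=330 -> [330]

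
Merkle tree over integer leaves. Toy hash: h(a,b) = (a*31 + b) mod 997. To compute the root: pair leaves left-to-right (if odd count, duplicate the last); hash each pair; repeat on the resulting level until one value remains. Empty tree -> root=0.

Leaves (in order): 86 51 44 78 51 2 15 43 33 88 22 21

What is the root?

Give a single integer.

Answer: 263

Derivation:
L0: [86, 51, 44, 78, 51, 2, 15, 43, 33, 88, 22, 21]
L1: h(86,51)=(86*31+51)%997=723 h(44,78)=(44*31+78)%997=445 h(51,2)=(51*31+2)%997=586 h(15,43)=(15*31+43)%997=508 h(33,88)=(33*31+88)%997=114 h(22,21)=(22*31+21)%997=703 -> [723, 445, 586, 508, 114, 703]
L2: h(723,445)=(723*31+445)%997=924 h(586,508)=(586*31+508)%997=728 h(114,703)=(114*31+703)%997=249 -> [924, 728, 249]
L3: h(924,728)=(924*31+728)%997=459 h(249,249)=(249*31+249)%997=989 -> [459, 989]
L4: h(459,989)=(459*31+989)%997=263 -> [263]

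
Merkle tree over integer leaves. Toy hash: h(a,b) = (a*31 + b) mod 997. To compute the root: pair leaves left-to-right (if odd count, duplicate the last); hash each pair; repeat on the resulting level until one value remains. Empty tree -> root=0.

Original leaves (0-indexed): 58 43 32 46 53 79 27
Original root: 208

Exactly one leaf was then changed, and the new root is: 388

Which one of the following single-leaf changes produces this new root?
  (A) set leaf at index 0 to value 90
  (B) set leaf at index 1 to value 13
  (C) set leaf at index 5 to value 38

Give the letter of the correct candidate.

Original leaves: [58, 43, 32, 46, 53, 79, 27]
Target new root: 388
Try each candidate change and compute the resulting root:
Candidate A: set leaf[0] = 90 -> leaves = [90, 43, 32, 46, 53, 79, 27]
  L0: [90, 43, 32, 46, 53, 79, 27]
  L1: h(90,43)=(90*31+43)%997=839 h(32,46)=(32*31+46)%997=41 h(53,79)=(53*31+79)%997=725 h(27,27)=(27*31+27)%997=864 -> [839, 41, 725, 864]
  L2: h(839,41)=(839*31+41)%997=128 h(725,864)=(725*31+864)%997=408 -> [128, 408]
  L3: h(128,408)=(128*31+408)%997=388 -> [388]
  root = 388 == target 388  ** MATCH **
Candidate B: set leaf[1] = 13 -> leaves = [58, 13, 32, 46, 53, 79, 27]
  L0: [58, 13, 32, 46, 53, 79, 27]
  L1: h(58,13)=(58*31+13)%997=814 h(32,46)=(32*31+46)%997=41 h(53,79)=(53*31+79)%997=725 h(27,27)=(27*31+27)%997=864 -> [814, 41, 725, 864]
  L2: h(814,41)=(814*31+41)%997=350 h(725,864)=(725*31+864)%997=408 -> [350, 408]
  L3: h(350,408)=(350*31+408)%997=291 -> [291]
  root = 291 != target 388
Candidate C: set leaf[5] = 38 -> leaves = [58, 43, 32, 46, 53, 38, 27]
  L0: [58, 43, 32, 46, 53, 38, 27]
  L1: h(58,43)=(58*31+43)%997=844 h(32,46)=(32*31+46)%997=41 h(53,38)=(53*31+38)%997=684 h(27,27)=(27*31+27)%997=864 -> [844, 41, 684, 864]
  L2: h(844,41)=(844*31+41)%997=283 h(684,864)=(684*31+864)%997=134 -> [283, 134]
  L3: h(283,134)=(283*31+134)%997=931 -> [931]
  root = 931 != target 388
Candidate A produces the target root.

Answer: A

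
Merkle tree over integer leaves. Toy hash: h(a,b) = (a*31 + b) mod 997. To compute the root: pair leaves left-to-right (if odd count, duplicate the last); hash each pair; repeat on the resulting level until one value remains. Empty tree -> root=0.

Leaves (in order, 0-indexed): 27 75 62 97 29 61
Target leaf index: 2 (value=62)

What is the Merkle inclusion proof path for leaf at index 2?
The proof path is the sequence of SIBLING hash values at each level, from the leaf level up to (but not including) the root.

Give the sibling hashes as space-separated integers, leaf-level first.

Answer: 97 912 810

Derivation:
L0 (leaves): [27, 75, 62, 97, 29, 61], target index=2
L1: h(27,75)=(27*31+75)%997=912 [pair 0] h(62,97)=(62*31+97)%997=25 [pair 1] h(29,61)=(29*31+61)%997=960 [pair 2] -> [912, 25, 960]
  Sibling for proof at L0: 97
L2: h(912,25)=(912*31+25)%997=381 [pair 0] h(960,960)=(960*31+960)%997=810 [pair 1] -> [381, 810]
  Sibling for proof at L1: 912
L3: h(381,810)=(381*31+810)%997=657 [pair 0] -> [657]
  Sibling for proof at L2: 810
Root: 657
Proof path (sibling hashes from leaf to root): [97, 912, 810]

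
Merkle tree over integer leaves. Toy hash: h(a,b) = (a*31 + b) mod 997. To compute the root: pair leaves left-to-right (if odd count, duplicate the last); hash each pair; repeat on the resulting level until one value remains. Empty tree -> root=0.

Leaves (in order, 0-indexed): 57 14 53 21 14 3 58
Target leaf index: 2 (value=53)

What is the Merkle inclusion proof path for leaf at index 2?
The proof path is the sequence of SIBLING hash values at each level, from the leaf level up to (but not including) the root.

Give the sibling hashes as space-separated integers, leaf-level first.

L0 (leaves): [57, 14, 53, 21, 14, 3, 58], target index=2
L1: h(57,14)=(57*31+14)%997=784 [pair 0] h(53,21)=(53*31+21)%997=667 [pair 1] h(14,3)=(14*31+3)%997=437 [pair 2] h(58,58)=(58*31+58)%997=859 [pair 3] -> [784, 667, 437, 859]
  Sibling for proof at L0: 21
L2: h(784,667)=(784*31+667)%997=46 [pair 0] h(437,859)=(437*31+859)%997=448 [pair 1] -> [46, 448]
  Sibling for proof at L1: 784
L3: h(46,448)=(46*31+448)%997=877 [pair 0] -> [877]
  Sibling for proof at L2: 448
Root: 877
Proof path (sibling hashes from leaf to root): [21, 784, 448]

Answer: 21 784 448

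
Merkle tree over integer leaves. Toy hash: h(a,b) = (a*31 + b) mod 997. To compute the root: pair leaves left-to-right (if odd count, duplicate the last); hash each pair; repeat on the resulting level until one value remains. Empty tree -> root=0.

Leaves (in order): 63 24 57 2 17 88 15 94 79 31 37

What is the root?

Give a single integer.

L0: [63, 24, 57, 2, 17, 88, 15, 94, 79, 31, 37]
L1: h(63,24)=(63*31+24)%997=980 h(57,2)=(57*31+2)%997=772 h(17,88)=(17*31+88)%997=615 h(15,94)=(15*31+94)%997=559 h(79,31)=(79*31+31)%997=486 h(37,37)=(37*31+37)%997=187 -> [980, 772, 615, 559, 486, 187]
L2: h(980,772)=(980*31+772)%997=245 h(615,559)=(615*31+559)%997=681 h(486,187)=(486*31+187)%997=298 -> [245, 681, 298]
L3: h(245,681)=(245*31+681)%997=300 h(298,298)=(298*31+298)%997=563 -> [300, 563]
L4: h(300,563)=(300*31+563)%997=890 -> [890]

Answer: 890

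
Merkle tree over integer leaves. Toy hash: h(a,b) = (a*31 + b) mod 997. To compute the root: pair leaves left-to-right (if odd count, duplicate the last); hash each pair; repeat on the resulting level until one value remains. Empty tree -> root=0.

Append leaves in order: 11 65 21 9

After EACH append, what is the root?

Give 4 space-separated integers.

Answer: 11 406 297 285

Derivation:
After append 11 (leaves=[11]):
  L0: [11]
  root=11
After append 65 (leaves=[11, 65]):
  L0: [11, 65]
  L1: h(11,65)=(11*31+65)%997=406 -> [406]
  root=406
After append 21 (leaves=[11, 65, 21]):
  L0: [11, 65, 21]
  L1: h(11,65)=(11*31+65)%997=406 h(21,21)=(21*31+21)%997=672 -> [406, 672]
  L2: h(406,672)=(406*31+672)%997=297 -> [297]
  root=297
After append 9 (leaves=[11, 65, 21, 9]):
  L0: [11, 65, 21, 9]
  L1: h(11,65)=(11*31+65)%997=406 h(21,9)=(21*31+9)%997=660 -> [406, 660]
  L2: h(406,660)=(406*31+660)%997=285 -> [285]
  root=285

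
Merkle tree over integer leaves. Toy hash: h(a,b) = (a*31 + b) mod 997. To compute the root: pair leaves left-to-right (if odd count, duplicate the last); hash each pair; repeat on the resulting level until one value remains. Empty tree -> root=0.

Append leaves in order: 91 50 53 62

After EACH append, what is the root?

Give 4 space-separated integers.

After append 91 (leaves=[91]):
  L0: [91]
  root=91
After append 50 (leaves=[91, 50]):
  L0: [91, 50]
  L1: h(91,50)=(91*31+50)%997=877 -> [877]
  root=877
After append 53 (leaves=[91, 50, 53]):
  L0: [91, 50, 53]
  L1: h(91,50)=(91*31+50)%997=877 h(53,53)=(53*31+53)%997=699 -> [877, 699]
  L2: h(877,699)=(877*31+699)%997=967 -> [967]
  root=967
After append 62 (leaves=[91, 50, 53, 62]):
  L0: [91, 50, 53, 62]
  L1: h(91,50)=(91*31+50)%997=877 h(53,62)=(53*31+62)%997=708 -> [877, 708]
  L2: h(877,708)=(877*31+708)%997=976 -> [976]
  root=976

Answer: 91 877 967 976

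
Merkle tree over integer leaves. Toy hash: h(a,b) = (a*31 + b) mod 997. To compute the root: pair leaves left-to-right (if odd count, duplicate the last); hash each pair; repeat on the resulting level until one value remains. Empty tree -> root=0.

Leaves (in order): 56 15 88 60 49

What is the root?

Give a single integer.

Answer: 787

Derivation:
L0: [56, 15, 88, 60, 49]
L1: h(56,15)=(56*31+15)%997=754 h(88,60)=(88*31+60)%997=794 h(49,49)=(49*31+49)%997=571 -> [754, 794, 571]
L2: h(754,794)=(754*31+794)%997=240 h(571,571)=(571*31+571)%997=326 -> [240, 326]
L3: h(240,326)=(240*31+326)%997=787 -> [787]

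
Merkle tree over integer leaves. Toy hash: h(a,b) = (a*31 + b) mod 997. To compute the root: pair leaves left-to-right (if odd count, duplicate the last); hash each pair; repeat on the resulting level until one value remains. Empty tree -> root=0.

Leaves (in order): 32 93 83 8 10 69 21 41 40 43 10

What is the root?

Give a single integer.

Answer: 966

Derivation:
L0: [32, 93, 83, 8, 10, 69, 21, 41, 40, 43, 10]
L1: h(32,93)=(32*31+93)%997=88 h(83,8)=(83*31+8)%997=587 h(10,69)=(10*31+69)%997=379 h(21,41)=(21*31+41)%997=692 h(40,43)=(40*31+43)%997=286 h(10,10)=(10*31+10)%997=320 -> [88, 587, 379, 692, 286, 320]
L2: h(88,587)=(88*31+587)%997=324 h(379,692)=(379*31+692)%997=477 h(286,320)=(286*31+320)%997=213 -> [324, 477, 213]
L3: h(324,477)=(324*31+477)%997=551 h(213,213)=(213*31+213)%997=834 -> [551, 834]
L4: h(551,834)=(551*31+834)%997=966 -> [966]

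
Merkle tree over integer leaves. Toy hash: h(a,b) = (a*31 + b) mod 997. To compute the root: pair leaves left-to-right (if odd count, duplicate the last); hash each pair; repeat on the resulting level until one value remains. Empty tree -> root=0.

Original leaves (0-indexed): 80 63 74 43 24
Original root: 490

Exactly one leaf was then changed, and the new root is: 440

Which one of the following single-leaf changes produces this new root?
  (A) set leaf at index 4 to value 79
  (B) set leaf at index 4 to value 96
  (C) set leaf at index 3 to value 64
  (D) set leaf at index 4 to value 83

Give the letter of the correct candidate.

Answer: B

Derivation:
Original leaves: [80, 63, 74, 43, 24]
Target new root: 440
Try each candidate change and compute the resulting root:
Candidate A: set leaf[4] = 79 -> leaves = [80, 63, 74, 43, 79]
  L0: [80, 63, 74, 43, 79]
  L1: h(80,63)=(80*31+63)%997=549 h(74,43)=(74*31+43)%997=343 h(79,79)=(79*31+79)%997=534 -> [549, 343, 534]
  L2: h(549,343)=(549*31+343)%997=413 h(534,534)=(534*31+534)%997=139 -> [413, 139]
  L3: h(413,139)=(413*31+139)%997=978 -> [978]
  root = 978 != target 440
Candidate B: set leaf[4] = 96 -> leaves = [80, 63, 74, 43, 96]
  L0: [80, 63, 74, 43, 96]
  L1: h(80,63)=(80*31+63)%997=549 h(74,43)=(74*31+43)%997=343 h(96,96)=(96*31+96)%997=81 -> [549, 343, 81]
  L2: h(549,343)=(549*31+343)%997=413 h(81,81)=(81*31+81)%997=598 -> [413, 598]
  L3: h(413,598)=(413*31+598)%997=440 -> [440]
  root = 440 == target 440  ** MATCH **
Candidate C: set leaf[3] = 64 -> leaves = [80, 63, 74, 64, 24]
  L0: [80, 63, 74, 64, 24]
  L1: h(80,63)=(80*31+63)%997=549 h(74,64)=(74*31+64)%997=364 h(24,24)=(24*31+24)%997=768 -> [549, 364, 768]
  L2: h(549,364)=(549*31+364)%997=434 h(768,768)=(768*31+768)%997=648 -> [434, 648]
  L3: h(434,648)=(434*31+648)%997=144 -> [144]
  root = 144 != target 440
Candidate D: set leaf[4] = 83 -> leaves = [80, 63, 74, 43, 83]
  L0: [80, 63, 74, 43, 83]
  L1: h(80,63)=(80*31+63)%997=549 h(74,43)=(74*31+43)%997=343 h(83,83)=(83*31+83)%997=662 -> [549, 343, 662]
  L2: h(549,343)=(549*31+343)%997=413 h(662,662)=(662*31+662)%997=247 -> [413, 247]
  L3: h(413,247)=(413*31+247)%997=89 -> [89]
  root = 89 != target 440
Candidate B produces the target root.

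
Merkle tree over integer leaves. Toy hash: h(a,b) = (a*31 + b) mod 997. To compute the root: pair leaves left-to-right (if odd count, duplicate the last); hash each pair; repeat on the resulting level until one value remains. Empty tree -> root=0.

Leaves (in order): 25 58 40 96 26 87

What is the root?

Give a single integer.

L0: [25, 58, 40, 96, 26, 87]
L1: h(25,58)=(25*31+58)%997=833 h(40,96)=(40*31+96)%997=339 h(26,87)=(26*31+87)%997=893 -> [833, 339, 893]
L2: h(833,339)=(833*31+339)%997=240 h(893,893)=(893*31+893)%997=660 -> [240, 660]
L3: h(240,660)=(240*31+660)%997=124 -> [124]

Answer: 124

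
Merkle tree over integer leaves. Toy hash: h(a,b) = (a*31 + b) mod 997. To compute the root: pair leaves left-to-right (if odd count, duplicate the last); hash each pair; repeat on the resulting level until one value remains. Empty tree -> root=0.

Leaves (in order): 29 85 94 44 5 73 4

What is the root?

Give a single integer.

Answer: 659

Derivation:
L0: [29, 85, 94, 44, 5, 73, 4]
L1: h(29,85)=(29*31+85)%997=984 h(94,44)=(94*31+44)%997=964 h(5,73)=(5*31+73)%997=228 h(4,4)=(4*31+4)%997=128 -> [984, 964, 228, 128]
L2: h(984,964)=(984*31+964)%997=561 h(228,128)=(228*31+128)%997=217 -> [561, 217]
L3: h(561,217)=(561*31+217)%997=659 -> [659]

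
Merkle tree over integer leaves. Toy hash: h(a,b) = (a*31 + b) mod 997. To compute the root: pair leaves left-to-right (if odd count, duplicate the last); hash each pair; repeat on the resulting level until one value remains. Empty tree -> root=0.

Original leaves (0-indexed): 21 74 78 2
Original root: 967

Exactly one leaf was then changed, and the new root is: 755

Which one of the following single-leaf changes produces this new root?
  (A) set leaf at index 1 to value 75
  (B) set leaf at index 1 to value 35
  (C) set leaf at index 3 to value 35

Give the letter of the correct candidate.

Answer: B

Derivation:
Original leaves: [21, 74, 78, 2]
Target new root: 755
Try each candidate change and compute the resulting root:
Candidate A: set leaf[1] = 75 -> leaves = [21, 75, 78, 2]
  L0: [21, 75, 78, 2]
  L1: h(21,75)=(21*31+75)%997=726 h(78,2)=(78*31+2)%997=426 -> [726, 426]
  L2: h(726,426)=(726*31+426)%997=1 -> [1]
  root = 1 != target 755
Candidate B: set leaf[1] = 35 -> leaves = [21, 35, 78, 2]
  L0: [21, 35, 78, 2]
  L1: h(21,35)=(21*31+35)%997=686 h(78,2)=(78*31+2)%997=426 -> [686, 426]
  L2: h(686,426)=(686*31+426)%997=755 -> [755]
  root = 755 == target 755  ** MATCH **
Candidate C: set leaf[3] = 35 -> leaves = [21, 74, 78, 35]
  L0: [21, 74, 78, 35]
  L1: h(21,74)=(21*31+74)%997=725 h(78,35)=(78*31+35)%997=459 -> [725, 459]
  L2: h(725,459)=(725*31+459)%997=3 -> [3]
  root = 3 != target 755
Candidate B produces the target root.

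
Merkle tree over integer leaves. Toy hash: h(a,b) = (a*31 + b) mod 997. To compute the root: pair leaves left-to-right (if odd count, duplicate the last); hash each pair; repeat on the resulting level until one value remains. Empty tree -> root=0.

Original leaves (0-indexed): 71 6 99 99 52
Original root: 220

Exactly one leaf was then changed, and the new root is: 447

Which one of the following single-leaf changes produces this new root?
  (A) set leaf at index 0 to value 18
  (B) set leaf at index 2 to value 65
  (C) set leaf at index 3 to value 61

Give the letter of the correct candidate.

Answer: B

Derivation:
Original leaves: [71, 6, 99, 99, 52]
Target new root: 447
Try each candidate change and compute the resulting root:
Candidate A: set leaf[0] = 18 -> leaves = [18, 6, 99, 99, 52]
  L0: [18, 6, 99, 99, 52]
  L1: h(18,6)=(18*31+6)%997=564 h(99,99)=(99*31+99)%997=177 h(52,52)=(52*31+52)%997=667 -> [564, 177, 667]
  L2: h(564,177)=(564*31+177)%997=712 h(667,667)=(667*31+667)%997=407 -> [712, 407]
  L3: h(712,407)=(712*31+407)%997=545 -> [545]
  root = 545 != target 447
Candidate B: set leaf[2] = 65 -> leaves = [71, 6, 65, 99, 52]
  L0: [71, 6, 65, 99, 52]
  L1: h(71,6)=(71*31+6)%997=213 h(65,99)=(65*31+99)%997=120 h(52,52)=(52*31+52)%997=667 -> [213, 120, 667]
  L2: h(213,120)=(213*31+120)%997=741 h(667,667)=(667*31+667)%997=407 -> [741, 407]
  L3: h(741,407)=(741*31+407)%997=447 -> [447]
  root = 447 == target 447  ** MATCH **
Candidate C: set leaf[3] = 61 -> leaves = [71, 6, 99, 61, 52]
  L0: [71, 6, 99, 61, 52]
  L1: h(71,6)=(71*31+6)%997=213 h(99,61)=(99*31+61)%997=139 h(52,52)=(52*31+52)%997=667 -> [213, 139, 667]
  L2: h(213,139)=(213*31+139)%997=760 h(667,667)=(667*31+667)%997=407 -> [760, 407]
  L3: h(760,407)=(760*31+407)%997=39 -> [39]
  root = 39 != target 447
Candidate B produces the target root.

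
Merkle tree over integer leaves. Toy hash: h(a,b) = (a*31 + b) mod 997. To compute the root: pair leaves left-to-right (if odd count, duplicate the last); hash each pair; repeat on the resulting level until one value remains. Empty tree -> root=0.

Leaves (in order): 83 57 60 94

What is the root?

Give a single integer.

L0: [83, 57, 60, 94]
L1: h(83,57)=(83*31+57)%997=636 h(60,94)=(60*31+94)%997=957 -> [636, 957]
L2: h(636,957)=(636*31+957)%997=733 -> [733]

Answer: 733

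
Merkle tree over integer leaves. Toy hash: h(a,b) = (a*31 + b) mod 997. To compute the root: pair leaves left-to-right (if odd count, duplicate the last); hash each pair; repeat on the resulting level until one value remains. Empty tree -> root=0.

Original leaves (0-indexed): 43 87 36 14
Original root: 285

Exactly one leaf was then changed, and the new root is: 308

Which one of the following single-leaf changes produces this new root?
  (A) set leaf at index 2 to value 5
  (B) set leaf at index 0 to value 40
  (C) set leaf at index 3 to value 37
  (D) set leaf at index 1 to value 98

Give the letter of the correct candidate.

Original leaves: [43, 87, 36, 14]
Target new root: 308
Try each candidate change and compute the resulting root:
Candidate A: set leaf[2] = 5 -> leaves = [43, 87, 5, 14]
  L0: [43, 87, 5, 14]
  L1: h(43,87)=(43*31+87)%997=423 h(5,14)=(5*31+14)%997=169 -> [423, 169]
  L2: h(423,169)=(423*31+169)%997=321 -> [321]
  root = 321 != target 308
Candidate B: set leaf[0] = 40 -> leaves = [40, 87, 36, 14]
  L0: [40, 87, 36, 14]
  L1: h(40,87)=(40*31+87)%997=330 h(36,14)=(36*31+14)%997=133 -> [330, 133]
  L2: h(330,133)=(330*31+133)%997=393 -> [393]
  root = 393 != target 308
Candidate C: set leaf[3] = 37 -> leaves = [43, 87, 36, 37]
  L0: [43, 87, 36, 37]
  L1: h(43,87)=(43*31+87)%997=423 h(36,37)=(36*31+37)%997=156 -> [423, 156]
  L2: h(423,156)=(423*31+156)%997=308 -> [308]
  root = 308 == target 308  ** MATCH **
Candidate D: set leaf[1] = 98 -> leaves = [43, 98, 36, 14]
  L0: [43, 98, 36, 14]
  L1: h(43,98)=(43*31+98)%997=434 h(36,14)=(36*31+14)%997=133 -> [434, 133]
  L2: h(434,133)=(434*31+133)%997=626 -> [626]
  root = 626 != target 308
Candidate C produces the target root.

Answer: C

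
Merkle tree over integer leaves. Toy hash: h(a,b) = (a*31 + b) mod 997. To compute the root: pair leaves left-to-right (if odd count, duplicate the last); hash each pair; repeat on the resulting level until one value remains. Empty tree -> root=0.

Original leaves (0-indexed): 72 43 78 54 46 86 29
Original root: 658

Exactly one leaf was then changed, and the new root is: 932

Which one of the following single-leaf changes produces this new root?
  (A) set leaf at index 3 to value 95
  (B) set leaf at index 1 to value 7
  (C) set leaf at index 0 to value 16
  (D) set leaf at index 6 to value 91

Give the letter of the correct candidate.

Answer: A

Derivation:
Original leaves: [72, 43, 78, 54, 46, 86, 29]
Target new root: 932
Try each candidate change and compute the resulting root:
Candidate A: set leaf[3] = 95 -> leaves = [72, 43, 78, 95, 46, 86, 29]
  L0: [72, 43, 78, 95, 46, 86, 29]
  L1: h(72,43)=(72*31+43)%997=281 h(78,95)=(78*31+95)%997=519 h(46,86)=(46*31+86)%997=515 h(29,29)=(29*31+29)%997=928 -> [281, 519, 515, 928]
  L2: h(281,519)=(281*31+519)%997=257 h(515,928)=(515*31+928)%997=941 -> [257, 941]
  L3: h(257,941)=(257*31+941)%997=932 -> [932]
  root = 932 == target 932  ** MATCH **
Candidate B: set leaf[1] = 7 -> leaves = [72, 7, 78, 54, 46, 86, 29]
  L0: [72, 7, 78, 54, 46, 86, 29]
  L1: h(72,7)=(72*31+7)%997=245 h(78,54)=(78*31+54)%997=478 h(46,86)=(46*31+86)%997=515 h(29,29)=(29*31+29)%997=928 -> [245, 478, 515, 928]
  L2: h(245,478)=(245*31+478)%997=97 h(515,928)=(515*31+928)%997=941 -> [97, 941]
  L3: h(97,941)=(97*31+941)%997=957 -> [957]
  root = 957 != target 932
Candidate C: set leaf[0] = 16 -> leaves = [16, 43, 78, 54, 46, 86, 29]
  L0: [16, 43, 78, 54, 46, 86, 29]
  L1: h(16,43)=(16*31+43)%997=539 h(78,54)=(78*31+54)%997=478 h(46,86)=(46*31+86)%997=515 h(29,29)=(29*31+29)%997=928 -> [539, 478, 515, 928]
  L2: h(539,478)=(539*31+478)%997=238 h(515,928)=(515*31+928)%997=941 -> [238, 941]
  L3: h(238,941)=(238*31+941)%997=343 -> [343]
  root = 343 != target 932
Candidate D: set leaf[6] = 91 -> leaves = [72, 43, 78, 54, 46, 86, 91]
  L0: [72, 43, 78, 54, 46, 86, 91]
  L1: h(72,43)=(72*31+43)%997=281 h(78,54)=(78*31+54)%997=478 h(46,86)=(46*31+86)%997=515 h(91,91)=(91*31+91)%997=918 -> [281, 478, 515, 918]
  L2: h(281,478)=(281*31+478)%997=216 h(515,918)=(515*31+918)%997=931 -> [216, 931]
  L3: h(216,931)=(216*31+931)%997=648 -> [648]
  root = 648 != target 932
Candidate A produces the target root.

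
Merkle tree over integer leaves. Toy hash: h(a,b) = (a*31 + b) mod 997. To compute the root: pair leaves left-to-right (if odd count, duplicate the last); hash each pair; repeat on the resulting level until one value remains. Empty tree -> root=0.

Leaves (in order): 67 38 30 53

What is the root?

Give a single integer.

L0: [67, 38, 30, 53]
L1: h(67,38)=(67*31+38)%997=121 h(30,53)=(30*31+53)%997=983 -> [121, 983]
L2: h(121,983)=(121*31+983)%997=746 -> [746]

Answer: 746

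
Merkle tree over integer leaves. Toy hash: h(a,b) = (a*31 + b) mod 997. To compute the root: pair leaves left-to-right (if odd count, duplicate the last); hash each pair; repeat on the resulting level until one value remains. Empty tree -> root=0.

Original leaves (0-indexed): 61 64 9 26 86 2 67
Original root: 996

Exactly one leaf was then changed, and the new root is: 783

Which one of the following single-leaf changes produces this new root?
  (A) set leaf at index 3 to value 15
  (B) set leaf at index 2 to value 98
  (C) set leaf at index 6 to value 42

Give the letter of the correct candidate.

Answer: B

Derivation:
Original leaves: [61, 64, 9, 26, 86, 2, 67]
Target new root: 783
Try each candidate change and compute the resulting root:
Candidate A: set leaf[3] = 15 -> leaves = [61, 64, 9, 15, 86, 2, 67]
  L0: [61, 64, 9, 15, 86, 2, 67]
  L1: h(61,64)=(61*31+64)%997=958 h(9,15)=(9*31+15)%997=294 h(86,2)=(86*31+2)%997=674 h(67,67)=(67*31+67)%997=150 -> [958, 294, 674, 150]
  L2: h(958,294)=(958*31+294)%997=82 h(674,150)=(674*31+150)%997=107 -> [82, 107]
  L3: h(82,107)=(82*31+107)%997=655 -> [655]
  root = 655 != target 783
Candidate B: set leaf[2] = 98 -> leaves = [61, 64, 98, 26, 86, 2, 67]
  L0: [61, 64, 98, 26, 86, 2, 67]
  L1: h(61,64)=(61*31+64)%997=958 h(98,26)=(98*31+26)%997=73 h(86,2)=(86*31+2)%997=674 h(67,67)=(67*31+67)%997=150 -> [958, 73, 674, 150]
  L2: h(958,73)=(958*31+73)%997=858 h(674,150)=(674*31+150)%997=107 -> [858, 107]
  L3: h(858,107)=(858*31+107)%997=783 -> [783]
  root = 783 == target 783  ** MATCH **
Candidate C: set leaf[6] = 42 -> leaves = [61, 64, 9, 26, 86, 2, 42]
  L0: [61, 64, 9, 26, 86, 2, 42]
  L1: h(61,64)=(61*31+64)%997=958 h(9,26)=(9*31+26)%997=305 h(86,2)=(86*31+2)%997=674 h(42,42)=(42*31+42)%997=347 -> [958, 305, 674, 347]
  L2: h(958,305)=(958*31+305)%997=93 h(674,347)=(674*31+347)%997=304 -> [93, 304]
  L3: h(93,304)=(93*31+304)%997=196 -> [196]
  root = 196 != target 783
Candidate B produces the target root.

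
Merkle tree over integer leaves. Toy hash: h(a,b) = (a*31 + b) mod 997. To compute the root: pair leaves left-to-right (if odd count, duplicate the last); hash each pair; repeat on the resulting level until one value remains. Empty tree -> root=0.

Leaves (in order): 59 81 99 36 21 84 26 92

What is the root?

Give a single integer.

L0: [59, 81, 99, 36, 21, 84, 26, 92]
L1: h(59,81)=(59*31+81)%997=913 h(99,36)=(99*31+36)%997=114 h(21,84)=(21*31+84)%997=735 h(26,92)=(26*31+92)%997=898 -> [913, 114, 735, 898]
L2: h(913,114)=(913*31+114)%997=501 h(735,898)=(735*31+898)%997=752 -> [501, 752]
L3: h(501,752)=(501*31+752)%997=331 -> [331]

Answer: 331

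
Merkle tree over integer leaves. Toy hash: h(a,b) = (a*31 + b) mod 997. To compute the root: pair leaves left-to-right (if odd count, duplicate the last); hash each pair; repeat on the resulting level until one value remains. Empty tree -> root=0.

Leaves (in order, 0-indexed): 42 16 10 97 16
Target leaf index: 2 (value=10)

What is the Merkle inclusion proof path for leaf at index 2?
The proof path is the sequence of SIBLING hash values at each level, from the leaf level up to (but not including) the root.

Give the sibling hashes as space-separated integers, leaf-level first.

Answer: 97 321 432

Derivation:
L0 (leaves): [42, 16, 10, 97, 16], target index=2
L1: h(42,16)=(42*31+16)%997=321 [pair 0] h(10,97)=(10*31+97)%997=407 [pair 1] h(16,16)=(16*31+16)%997=512 [pair 2] -> [321, 407, 512]
  Sibling for proof at L0: 97
L2: h(321,407)=(321*31+407)%997=388 [pair 0] h(512,512)=(512*31+512)%997=432 [pair 1] -> [388, 432]
  Sibling for proof at L1: 321
L3: h(388,432)=(388*31+432)%997=496 [pair 0] -> [496]
  Sibling for proof at L2: 432
Root: 496
Proof path (sibling hashes from leaf to root): [97, 321, 432]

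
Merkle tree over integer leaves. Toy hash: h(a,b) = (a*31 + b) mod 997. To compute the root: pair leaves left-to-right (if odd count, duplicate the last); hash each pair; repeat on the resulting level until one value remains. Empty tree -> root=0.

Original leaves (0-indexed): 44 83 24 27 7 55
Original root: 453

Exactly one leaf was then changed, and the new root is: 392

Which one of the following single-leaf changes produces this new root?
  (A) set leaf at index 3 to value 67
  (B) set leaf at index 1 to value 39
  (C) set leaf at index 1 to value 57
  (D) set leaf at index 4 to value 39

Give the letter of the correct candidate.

Answer: C

Derivation:
Original leaves: [44, 83, 24, 27, 7, 55]
Target new root: 392
Try each candidate change and compute the resulting root:
Candidate A: set leaf[3] = 67 -> leaves = [44, 83, 24, 67, 7, 55]
  L0: [44, 83, 24, 67, 7, 55]
  L1: h(44,83)=(44*31+83)%997=450 h(24,67)=(24*31+67)%997=811 h(7,55)=(7*31+55)%997=272 -> [450, 811, 272]
  L2: h(450,811)=(450*31+811)%997=803 h(272,272)=(272*31+272)%997=728 -> [803, 728]
  L3: h(803,728)=(803*31+728)%997=696 -> [696]
  root = 696 != target 392
Candidate B: set leaf[1] = 39 -> leaves = [44, 39, 24, 27, 7, 55]
  L0: [44, 39, 24, 27, 7, 55]
  L1: h(44,39)=(44*31+39)%997=406 h(24,27)=(24*31+27)%997=771 h(7,55)=(7*31+55)%997=272 -> [406, 771, 272]
  L2: h(406,771)=(406*31+771)%997=396 h(272,272)=(272*31+272)%997=728 -> [396, 728]
  L3: h(396,728)=(396*31+728)%997=43 -> [43]
  root = 43 != target 392
Candidate C: set leaf[1] = 57 -> leaves = [44, 57, 24, 27, 7, 55]
  L0: [44, 57, 24, 27, 7, 55]
  L1: h(44,57)=(44*31+57)%997=424 h(24,27)=(24*31+27)%997=771 h(7,55)=(7*31+55)%997=272 -> [424, 771, 272]
  L2: h(424,771)=(424*31+771)%997=954 h(272,272)=(272*31+272)%997=728 -> [954, 728]
  L3: h(954,728)=(954*31+728)%997=392 -> [392]
  root = 392 == target 392  ** MATCH **
Candidate D: set leaf[4] = 39 -> leaves = [44, 83, 24, 27, 39, 55]
  L0: [44, 83, 24, 27, 39, 55]
  L1: h(44,83)=(44*31+83)%997=450 h(24,27)=(24*31+27)%997=771 h(39,55)=(39*31+55)%997=267 -> [450, 771, 267]
  L2: h(450,771)=(450*31+771)%997=763 h(267,267)=(267*31+267)%997=568 -> [763, 568]
  L3: h(763,568)=(763*31+568)%997=293 -> [293]
  root = 293 != target 392
Candidate C produces the target root.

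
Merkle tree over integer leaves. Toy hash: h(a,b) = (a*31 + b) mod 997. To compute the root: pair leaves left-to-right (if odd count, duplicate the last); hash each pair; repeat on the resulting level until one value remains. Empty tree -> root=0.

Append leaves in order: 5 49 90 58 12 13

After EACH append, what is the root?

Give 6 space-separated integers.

After append 5 (leaves=[5]):
  L0: [5]
  root=5
After append 49 (leaves=[5, 49]):
  L0: [5, 49]
  L1: h(5,49)=(5*31+49)%997=204 -> [204]
  root=204
After append 90 (leaves=[5, 49, 90]):
  L0: [5, 49, 90]
  L1: h(5,49)=(5*31+49)%997=204 h(90,90)=(90*31+90)%997=886 -> [204, 886]
  L2: h(204,886)=(204*31+886)%997=231 -> [231]
  root=231
After append 58 (leaves=[5, 49, 90, 58]):
  L0: [5, 49, 90, 58]
  L1: h(5,49)=(5*31+49)%997=204 h(90,58)=(90*31+58)%997=854 -> [204, 854]
  L2: h(204,854)=(204*31+854)%997=199 -> [199]
  root=199
After append 12 (leaves=[5, 49, 90, 58, 12]):
  L0: [5, 49, 90, 58, 12]
  L1: h(5,49)=(5*31+49)%997=204 h(90,58)=(90*31+58)%997=854 h(12,12)=(12*31+12)%997=384 -> [204, 854, 384]
  L2: h(204,854)=(204*31+854)%997=199 h(384,384)=(384*31+384)%997=324 -> [199, 324]
  L3: h(199,324)=(199*31+324)%997=511 -> [511]
  root=511
After append 13 (leaves=[5, 49, 90, 58, 12, 13]):
  L0: [5, 49, 90, 58, 12, 13]
  L1: h(5,49)=(5*31+49)%997=204 h(90,58)=(90*31+58)%997=854 h(12,13)=(12*31+13)%997=385 -> [204, 854, 385]
  L2: h(204,854)=(204*31+854)%997=199 h(385,385)=(385*31+385)%997=356 -> [199, 356]
  L3: h(199,356)=(199*31+356)%997=543 -> [543]
  root=543

Answer: 5 204 231 199 511 543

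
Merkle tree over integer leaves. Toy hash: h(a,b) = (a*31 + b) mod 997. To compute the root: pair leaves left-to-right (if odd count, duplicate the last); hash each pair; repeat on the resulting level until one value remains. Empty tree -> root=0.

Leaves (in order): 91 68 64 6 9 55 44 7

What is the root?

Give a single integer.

Answer: 318

Derivation:
L0: [91, 68, 64, 6, 9, 55, 44, 7]
L1: h(91,68)=(91*31+68)%997=895 h(64,6)=(64*31+6)%997=993 h(9,55)=(9*31+55)%997=334 h(44,7)=(44*31+7)%997=374 -> [895, 993, 334, 374]
L2: h(895,993)=(895*31+993)%997=822 h(334,374)=(334*31+374)%997=758 -> [822, 758]
L3: h(822,758)=(822*31+758)%997=318 -> [318]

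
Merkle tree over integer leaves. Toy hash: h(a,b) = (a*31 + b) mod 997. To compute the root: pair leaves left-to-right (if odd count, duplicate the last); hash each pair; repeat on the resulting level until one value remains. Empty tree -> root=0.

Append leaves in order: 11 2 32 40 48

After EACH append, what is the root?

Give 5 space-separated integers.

Answer: 11 343 690 698 3

Derivation:
After append 11 (leaves=[11]):
  L0: [11]
  root=11
After append 2 (leaves=[11, 2]):
  L0: [11, 2]
  L1: h(11,2)=(11*31+2)%997=343 -> [343]
  root=343
After append 32 (leaves=[11, 2, 32]):
  L0: [11, 2, 32]
  L1: h(11,2)=(11*31+2)%997=343 h(32,32)=(32*31+32)%997=27 -> [343, 27]
  L2: h(343,27)=(343*31+27)%997=690 -> [690]
  root=690
After append 40 (leaves=[11, 2, 32, 40]):
  L0: [11, 2, 32, 40]
  L1: h(11,2)=(11*31+2)%997=343 h(32,40)=(32*31+40)%997=35 -> [343, 35]
  L2: h(343,35)=(343*31+35)%997=698 -> [698]
  root=698
After append 48 (leaves=[11, 2, 32, 40, 48]):
  L0: [11, 2, 32, 40, 48]
  L1: h(11,2)=(11*31+2)%997=343 h(32,40)=(32*31+40)%997=35 h(48,48)=(48*31+48)%997=539 -> [343, 35, 539]
  L2: h(343,35)=(343*31+35)%997=698 h(539,539)=(539*31+539)%997=299 -> [698, 299]
  L3: h(698,299)=(698*31+299)%997=3 -> [3]
  root=3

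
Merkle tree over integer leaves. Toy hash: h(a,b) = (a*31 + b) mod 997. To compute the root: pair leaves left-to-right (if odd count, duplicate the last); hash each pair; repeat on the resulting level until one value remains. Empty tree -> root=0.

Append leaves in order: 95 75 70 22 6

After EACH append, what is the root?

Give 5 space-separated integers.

After append 95 (leaves=[95]):
  L0: [95]
  root=95
After append 75 (leaves=[95, 75]):
  L0: [95, 75]
  L1: h(95,75)=(95*31+75)%997=29 -> [29]
  root=29
After append 70 (leaves=[95, 75, 70]):
  L0: [95, 75, 70]
  L1: h(95,75)=(95*31+75)%997=29 h(70,70)=(70*31+70)%997=246 -> [29, 246]
  L2: h(29,246)=(29*31+246)%997=148 -> [148]
  root=148
After append 22 (leaves=[95, 75, 70, 22]):
  L0: [95, 75, 70, 22]
  L1: h(95,75)=(95*31+75)%997=29 h(70,22)=(70*31+22)%997=198 -> [29, 198]
  L2: h(29,198)=(29*31+198)%997=100 -> [100]
  root=100
After append 6 (leaves=[95, 75, 70, 22, 6]):
  L0: [95, 75, 70, 22, 6]
  L1: h(95,75)=(95*31+75)%997=29 h(70,22)=(70*31+22)%997=198 h(6,6)=(6*31+6)%997=192 -> [29, 198, 192]
  L2: h(29,198)=(29*31+198)%997=100 h(192,192)=(192*31+192)%997=162 -> [100, 162]
  L3: h(100,162)=(100*31+162)%997=271 -> [271]
  root=271

Answer: 95 29 148 100 271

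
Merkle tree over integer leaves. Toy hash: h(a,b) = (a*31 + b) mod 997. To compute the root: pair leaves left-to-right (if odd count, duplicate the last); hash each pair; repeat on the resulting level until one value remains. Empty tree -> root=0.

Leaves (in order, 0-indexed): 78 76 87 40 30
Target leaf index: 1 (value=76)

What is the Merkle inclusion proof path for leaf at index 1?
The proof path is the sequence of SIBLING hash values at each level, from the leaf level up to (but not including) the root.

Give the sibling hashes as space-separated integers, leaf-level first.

L0 (leaves): [78, 76, 87, 40, 30], target index=1
L1: h(78,76)=(78*31+76)%997=500 [pair 0] h(87,40)=(87*31+40)%997=743 [pair 1] h(30,30)=(30*31+30)%997=960 [pair 2] -> [500, 743, 960]
  Sibling for proof at L0: 78
L2: h(500,743)=(500*31+743)%997=291 [pair 0] h(960,960)=(960*31+960)%997=810 [pair 1] -> [291, 810]
  Sibling for proof at L1: 743
L3: h(291,810)=(291*31+810)%997=858 [pair 0] -> [858]
  Sibling for proof at L2: 810
Root: 858
Proof path (sibling hashes from leaf to root): [78, 743, 810]

Answer: 78 743 810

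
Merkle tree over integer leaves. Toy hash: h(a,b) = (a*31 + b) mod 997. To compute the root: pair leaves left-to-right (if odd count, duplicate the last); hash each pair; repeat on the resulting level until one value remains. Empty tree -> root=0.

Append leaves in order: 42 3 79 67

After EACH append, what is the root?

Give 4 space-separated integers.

Answer: 42 308 112 100

Derivation:
After append 42 (leaves=[42]):
  L0: [42]
  root=42
After append 3 (leaves=[42, 3]):
  L0: [42, 3]
  L1: h(42,3)=(42*31+3)%997=308 -> [308]
  root=308
After append 79 (leaves=[42, 3, 79]):
  L0: [42, 3, 79]
  L1: h(42,3)=(42*31+3)%997=308 h(79,79)=(79*31+79)%997=534 -> [308, 534]
  L2: h(308,534)=(308*31+534)%997=112 -> [112]
  root=112
After append 67 (leaves=[42, 3, 79, 67]):
  L0: [42, 3, 79, 67]
  L1: h(42,3)=(42*31+3)%997=308 h(79,67)=(79*31+67)%997=522 -> [308, 522]
  L2: h(308,522)=(308*31+522)%997=100 -> [100]
  root=100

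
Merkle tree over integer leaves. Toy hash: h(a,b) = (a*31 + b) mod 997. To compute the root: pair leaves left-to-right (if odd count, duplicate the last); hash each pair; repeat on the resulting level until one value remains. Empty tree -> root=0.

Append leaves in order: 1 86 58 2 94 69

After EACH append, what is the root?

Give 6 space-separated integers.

Answer: 1 117 498 442 288 485

Derivation:
After append 1 (leaves=[1]):
  L0: [1]
  root=1
After append 86 (leaves=[1, 86]):
  L0: [1, 86]
  L1: h(1,86)=(1*31+86)%997=117 -> [117]
  root=117
After append 58 (leaves=[1, 86, 58]):
  L0: [1, 86, 58]
  L1: h(1,86)=(1*31+86)%997=117 h(58,58)=(58*31+58)%997=859 -> [117, 859]
  L2: h(117,859)=(117*31+859)%997=498 -> [498]
  root=498
After append 2 (leaves=[1, 86, 58, 2]):
  L0: [1, 86, 58, 2]
  L1: h(1,86)=(1*31+86)%997=117 h(58,2)=(58*31+2)%997=803 -> [117, 803]
  L2: h(117,803)=(117*31+803)%997=442 -> [442]
  root=442
After append 94 (leaves=[1, 86, 58, 2, 94]):
  L0: [1, 86, 58, 2, 94]
  L1: h(1,86)=(1*31+86)%997=117 h(58,2)=(58*31+2)%997=803 h(94,94)=(94*31+94)%997=17 -> [117, 803, 17]
  L2: h(117,803)=(117*31+803)%997=442 h(17,17)=(17*31+17)%997=544 -> [442, 544]
  L3: h(442,544)=(442*31+544)%997=288 -> [288]
  root=288
After append 69 (leaves=[1, 86, 58, 2, 94, 69]):
  L0: [1, 86, 58, 2, 94, 69]
  L1: h(1,86)=(1*31+86)%997=117 h(58,2)=(58*31+2)%997=803 h(94,69)=(94*31+69)%997=989 -> [117, 803, 989]
  L2: h(117,803)=(117*31+803)%997=442 h(989,989)=(989*31+989)%997=741 -> [442, 741]
  L3: h(442,741)=(442*31+741)%997=485 -> [485]
  root=485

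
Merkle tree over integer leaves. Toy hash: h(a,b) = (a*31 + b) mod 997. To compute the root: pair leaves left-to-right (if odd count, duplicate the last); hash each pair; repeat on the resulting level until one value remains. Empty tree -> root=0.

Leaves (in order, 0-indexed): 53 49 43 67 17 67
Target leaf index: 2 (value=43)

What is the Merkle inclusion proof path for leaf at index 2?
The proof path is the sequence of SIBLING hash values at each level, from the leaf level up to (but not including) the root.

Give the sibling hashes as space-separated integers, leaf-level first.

Answer: 67 695 65

Derivation:
L0 (leaves): [53, 49, 43, 67, 17, 67], target index=2
L1: h(53,49)=(53*31+49)%997=695 [pair 0] h(43,67)=(43*31+67)%997=403 [pair 1] h(17,67)=(17*31+67)%997=594 [pair 2] -> [695, 403, 594]
  Sibling for proof at L0: 67
L2: h(695,403)=(695*31+403)%997=14 [pair 0] h(594,594)=(594*31+594)%997=65 [pair 1] -> [14, 65]
  Sibling for proof at L1: 695
L3: h(14,65)=(14*31+65)%997=499 [pair 0] -> [499]
  Sibling for proof at L2: 65
Root: 499
Proof path (sibling hashes from leaf to root): [67, 695, 65]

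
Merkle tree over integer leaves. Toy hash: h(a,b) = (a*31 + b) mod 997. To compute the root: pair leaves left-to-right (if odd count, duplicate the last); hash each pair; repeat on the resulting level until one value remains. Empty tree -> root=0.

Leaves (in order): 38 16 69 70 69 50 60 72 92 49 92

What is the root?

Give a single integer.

L0: [38, 16, 69, 70, 69, 50, 60, 72, 92, 49, 92]
L1: h(38,16)=(38*31+16)%997=197 h(69,70)=(69*31+70)%997=215 h(69,50)=(69*31+50)%997=195 h(60,72)=(60*31+72)%997=935 h(92,49)=(92*31+49)%997=907 h(92,92)=(92*31+92)%997=950 -> [197, 215, 195, 935, 907, 950]
L2: h(197,215)=(197*31+215)%997=340 h(195,935)=(195*31+935)%997=1 h(907,950)=(907*31+950)%997=154 -> [340, 1, 154]
L3: h(340,1)=(340*31+1)%997=571 h(154,154)=(154*31+154)%997=940 -> [571, 940]
L4: h(571,940)=(571*31+940)%997=695 -> [695]

Answer: 695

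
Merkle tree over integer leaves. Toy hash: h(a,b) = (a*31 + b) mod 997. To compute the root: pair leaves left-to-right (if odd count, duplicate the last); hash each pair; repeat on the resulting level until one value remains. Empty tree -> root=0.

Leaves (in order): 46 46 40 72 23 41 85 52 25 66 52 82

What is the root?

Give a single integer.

Answer: 405

Derivation:
L0: [46, 46, 40, 72, 23, 41, 85, 52, 25, 66, 52, 82]
L1: h(46,46)=(46*31+46)%997=475 h(40,72)=(40*31+72)%997=315 h(23,41)=(23*31+41)%997=754 h(85,52)=(85*31+52)%997=693 h(25,66)=(25*31+66)%997=841 h(52,82)=(52*31+82)%997=697 -> [475, 315, 754, 693, 841, 697]
L2: h(475,315)=(475*31+315)%997=85 h(754,693)=(754*31+693)%997=139 h(841,697)=(841*31+697)%997=846 -> [85, 139, 846]
L3: h(85,139)=(85*31+139)%997=780 h(846,846)=(846*31+846)%997=153 -> [780, 153]
L4: h(780,153)=(780*31+153)%997=405 -> [405]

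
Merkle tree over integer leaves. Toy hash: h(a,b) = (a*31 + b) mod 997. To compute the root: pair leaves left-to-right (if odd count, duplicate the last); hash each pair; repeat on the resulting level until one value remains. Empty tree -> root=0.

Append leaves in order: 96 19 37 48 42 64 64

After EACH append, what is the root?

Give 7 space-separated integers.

Answer: 96 4 311 322 149 853 538

Derivation:
After append 96 (leaves=[96]):
  L0: [96]
  root=96
After append 19 (leaves=[96, 19]):
  L0: [96, 19]
  L1: h(96,19)=(96*31+19)%997=4 -> [4]
  root=4
After append 37 (leaves=[96, 19, 37]):
  L0: [96, 19, 37]
  L1: h(96,19)=(96*31+19)%997=4 h(37,37)=(37*31+37)%997=187 -> [4, 187]
  L2: h(4,187)=(4*31+187)%997=311 -> [311]
  root=311
After append 48 (leaves=[96, 19, 37, 48]):
  L0: [96, 19, 37, 48]
  L1: h(96,19)=(96*31+19)%997=4 h(37,48)=(37*31+48)%997=198 -> [4, 198]
  L2: h(4,198)=(4*31+198)%997=322 -> [322]
  root=322
After append 42 (leaves=[96, 19, 37, 48, 42]):
  L0: [96, 19, 37, 48, 42]
  L1: h(96,19)=(96*31+19)%997=4 h(37,48)=(37*31+48)%997=198 h(42,42)=(42*31+42)%997=347 -> [4, 198, 347]
  L2: h(4,198)=(4*31+198)%997=322 h(347,347)=(347*31+347)%997=137 -> [322, 137]
  L3: h(322,137)=(322*31+137)%997=149 -> [149]
  root=149
After append 64 (leaves=[96, 19, 37, 48, 42, 64]):
  L0: [96, 19, 37, 48, 42, 64]
  L1: h(96,19)=(96*31+19)%997=4 h(37,48)=(37*31+48)%997=198 h(42,64)=(42*31+64)%997=369 -> [4, 198, 369]
  L2: h(4,198)=(4*31+198)%997=322 h(369,369)=(369*31+369)%997=841 -> [322, 841]
  L3: h(322,841)=(322*31+841)%997=853 -> [853]
  root=853
After append 64 (leaves=[96, 19, 37, 48, 42, 64, 64]):
  L0: [96, 19, 37, 48, 42, 64, 64]
  L1: h(96,19)=(96*31+19)%997=4 h(37,48)=(37*31+48)%997=198 h(42,64)=(42*31+64)%997=369 h(64,64)=(64*31+64)%997=54 -> [4, 198, 369, 54]
  L2: h(4,198)=(4*31+198)%997=322 h(369,54)=(369*31+54)%997=526 -> [322, 526]
  L3: h(322,526)=(322*31+526)%997=538 -> [538]
  root=538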